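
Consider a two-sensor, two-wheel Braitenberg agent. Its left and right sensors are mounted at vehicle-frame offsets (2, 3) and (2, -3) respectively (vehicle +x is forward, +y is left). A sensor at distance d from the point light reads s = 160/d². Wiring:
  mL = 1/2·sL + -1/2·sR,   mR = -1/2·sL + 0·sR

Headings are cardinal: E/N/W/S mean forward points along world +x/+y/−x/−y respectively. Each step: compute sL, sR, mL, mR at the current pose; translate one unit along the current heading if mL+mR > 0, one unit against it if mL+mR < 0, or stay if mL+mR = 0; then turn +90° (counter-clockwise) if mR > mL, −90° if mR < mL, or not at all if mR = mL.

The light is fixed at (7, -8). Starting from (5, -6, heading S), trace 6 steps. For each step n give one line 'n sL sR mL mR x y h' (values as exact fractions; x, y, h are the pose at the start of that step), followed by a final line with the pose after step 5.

n=0: pose=(5,-6,S); sL=160, sR=32/5; mL=384/5, mR=-80; mL+mR=-16/5 → advance -1; mR−mL=-784/5 → turn -1·90°
n=1: pose=(5,-5,W); sL=10, sR=40/13; mL=45/13, mR=-5; mL+mR=-20/13 → advance -1; mR−mL=-110/13 → turn -1·90°
n=2: pose=(6,-5,N); sL=160/41, sR=160/29; mL=-960/1189, mR=-80/41; mL+mR=-80/29 → advance -1; mR−mL=-1360/1189 → turn -1·90°
n=3: pose=(6,-6,E); sL=80/13, sR=80; mL=-480/13, mR=-40/13; mL+mR=-40 → advance -1; mR−mL=440/13 → turn +1·90°
n=4: pose=(5,-6,N); sL=160/41, sR=160/17; mL=-1920/697, mR=-80/41; mL+mR=-80/17 → advance -1; mR−mL=560/697 → turn +1·90°
n=5: pose=(5,-7,W); sL=8, sR=5; mL=3/2, mR=-4; mL+mR=-5/2 → advance -1; mR−mL=-11/2 → turn -1·90°

0 160 32/5 384/5 -80 5 -6 S
1 10 40/13 45/13 -5 5 -5 W
2 160/41 160/29 -960/1189 -80/41 6 -5 N
3 80/13 80 -480/13 -40/13 6 -6 E
4 160/41 160/17 -1920/697 -80/41 5 -6 N
5 8 5 3/2 -4 5 -7 W
final 6 -7 N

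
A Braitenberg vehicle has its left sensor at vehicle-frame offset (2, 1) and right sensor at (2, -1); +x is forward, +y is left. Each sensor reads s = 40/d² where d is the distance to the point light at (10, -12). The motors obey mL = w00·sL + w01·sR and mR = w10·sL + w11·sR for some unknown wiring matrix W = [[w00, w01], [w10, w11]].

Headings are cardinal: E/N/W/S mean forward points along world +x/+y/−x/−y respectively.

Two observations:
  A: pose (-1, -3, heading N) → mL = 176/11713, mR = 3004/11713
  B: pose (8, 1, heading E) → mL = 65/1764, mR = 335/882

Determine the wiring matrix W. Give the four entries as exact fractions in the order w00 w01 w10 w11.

-1/2 1/2 1/2 1

obs A: pose=(-1,-3,N) → sL=8/53, sR=40/221, mL=176/11713, mR=3004/11713
obs B: pose=(8,1,E) → sL=10/49, sR=5/18, mL=65/1764, mR=335/882
sensor matrix S = [[8/53, 40/221], [10/49, 5/18]]; det S = 25780/5165433
solve [mL_A; mL_B] = S·[w00; w01] and [mR_A; mR_B] = S·[w10; w11]:
  w00 = -1/2, w01 = 1/2, w10 = 1/2, w11 = 1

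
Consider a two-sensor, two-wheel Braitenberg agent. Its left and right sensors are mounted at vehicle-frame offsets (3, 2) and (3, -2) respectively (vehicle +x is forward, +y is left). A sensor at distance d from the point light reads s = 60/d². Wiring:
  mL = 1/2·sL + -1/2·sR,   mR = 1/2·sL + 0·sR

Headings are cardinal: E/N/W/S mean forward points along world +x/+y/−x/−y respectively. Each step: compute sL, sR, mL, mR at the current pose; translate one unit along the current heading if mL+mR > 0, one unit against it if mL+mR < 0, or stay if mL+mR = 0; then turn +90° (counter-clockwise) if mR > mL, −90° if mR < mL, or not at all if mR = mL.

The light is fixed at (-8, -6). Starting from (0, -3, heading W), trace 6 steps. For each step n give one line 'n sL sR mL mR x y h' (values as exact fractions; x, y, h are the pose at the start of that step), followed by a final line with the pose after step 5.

0 30/13 6/5 36/65 15/13 0 -3 W
1 20/27 12/5 -112/135 10/27 -1 -3 S
2 15/34 15/26 -15/221 15/68 -1 -2 E
3 12/17 60/149 384/2533 6/17 0 -2 N
4 30/17 30/37 300/629 15/17 0 -1 W
5 12/17 60/29 -336/493 6/17 -1 -1 S
final -1 0 E

n=0: pose=(0,-3,W); sL=30/13, sR=6/5; mL=36/65, mR=15/13; mL+mR=111/65 → advance +1; mR−mL=3/5 → turn +1·90°
n=1: pose=(-1,-3,S); sL=20/27, sR=12/5; mL=-112/135, mR=10/27; mL+mR=-62/135 → advance -1; mR−mL=6/5 → turn +1·90°
n=2: pose=(-1,-2,E); sL=15/34, sR=15/26; mL=-15/221, mR=15/68; mL+mR=135/884 → advance +1; mR−mL=15/52 → turn +1·90°
n=3: pose=(0,-2,N); sL=12/17, sR=60/149; mL=384/2533, mR=6/17; mL+mR=1278/2533 → advance +1; mR−mL=30/149 → turn +1·90°
n=4: pose=(0,-1,W); sL=30/17, sR=30/37; mL=300/629, mR=15/17; mL+mR=855/629 → advance +1; mR−mL=15/37 → turn +1·90°
n=5: pose=(-1,-1,S); sL=12/17, sR=60/29; mL=-336/493, mR=6/17; mL+mR=-162/493 → advance -1; mR−mL=30/29 → turn +1·90°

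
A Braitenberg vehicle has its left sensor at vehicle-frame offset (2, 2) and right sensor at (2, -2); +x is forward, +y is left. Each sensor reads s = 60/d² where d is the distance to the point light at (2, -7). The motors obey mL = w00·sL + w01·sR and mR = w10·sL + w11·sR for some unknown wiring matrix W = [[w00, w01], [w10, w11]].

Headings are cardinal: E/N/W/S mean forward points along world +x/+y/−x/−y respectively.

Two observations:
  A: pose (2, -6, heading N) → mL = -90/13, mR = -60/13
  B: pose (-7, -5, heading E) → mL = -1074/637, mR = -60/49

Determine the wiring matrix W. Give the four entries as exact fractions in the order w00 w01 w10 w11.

-1/2 -1 0 -1

obs A: pose=(2,-6,N) → sL=60/13, sR=60/13, mL=-90/13, mR=-60/13
obs B: pose=(-7,-5,E) → sL=12/13, sR=60/49, mL=-1074/637, mR=-60/49
sensor matrix S = [[60/13, 60/13], [12/13, 60/49]]; det S = 11520/8281
solve [mL_A; mL_B] = S·[w00; w01] and [mR_A; mR_B] = S·[w10; w11]:
  w00 = -1/2, w01 = -1, w10 = 0, w11 = -1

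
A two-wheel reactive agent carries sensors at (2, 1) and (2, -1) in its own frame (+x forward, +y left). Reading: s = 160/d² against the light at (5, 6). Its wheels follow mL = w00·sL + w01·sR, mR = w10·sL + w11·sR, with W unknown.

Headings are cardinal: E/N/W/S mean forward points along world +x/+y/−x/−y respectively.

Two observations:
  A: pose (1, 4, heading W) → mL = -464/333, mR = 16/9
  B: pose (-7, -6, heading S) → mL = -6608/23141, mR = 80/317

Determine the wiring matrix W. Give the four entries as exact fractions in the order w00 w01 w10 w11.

-1 1/2 1/2 0

obs A: pose=(1,4,W) → sL=32/9, sR=160/37, mL=-464/333, mR=16/9
obs B: pose=(-7,-6,S) → sL=160/317, sR=32/73, mL=-6608/23141, mR=80/317
sensor matrix S = [[32/9, 160/37], [160/317, 32/73]]; det S = -4808704/7705953
solve [mL_A; mL_B] = S·[w00; w01] and [mR_A; mR_B] = S·[w10; w11]:
  w00 = -1, w01 = 1/2, w10 = 1/2, w11 = 0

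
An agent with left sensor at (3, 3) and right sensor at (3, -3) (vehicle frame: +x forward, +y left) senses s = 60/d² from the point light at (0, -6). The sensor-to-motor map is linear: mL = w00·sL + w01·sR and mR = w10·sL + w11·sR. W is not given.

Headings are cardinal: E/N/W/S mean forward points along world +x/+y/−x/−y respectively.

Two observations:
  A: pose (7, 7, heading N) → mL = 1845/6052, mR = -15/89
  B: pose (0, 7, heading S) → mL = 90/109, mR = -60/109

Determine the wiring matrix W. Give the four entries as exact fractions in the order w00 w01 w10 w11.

obs A: pose=(7,7,N) → sL=15/68, sR=15/89, mL=1845/6052, mR=-15/89
obs B: pose=(0,7,S) → sL=60/109, sR=60/109, mL=90/109, mR=-60/109
sensor matrix S = [[15/68, 15/89], [60/109, 60/109]]; det S = 4725/164917
solve [mL_A; mL_B] = S·[w00; w01] and [mR_A; mR_B] = S·[w10; w11]:
  w00 = 1, w01 = 1/2, w10 = 0, w11 = -1

1 1/2 0 -1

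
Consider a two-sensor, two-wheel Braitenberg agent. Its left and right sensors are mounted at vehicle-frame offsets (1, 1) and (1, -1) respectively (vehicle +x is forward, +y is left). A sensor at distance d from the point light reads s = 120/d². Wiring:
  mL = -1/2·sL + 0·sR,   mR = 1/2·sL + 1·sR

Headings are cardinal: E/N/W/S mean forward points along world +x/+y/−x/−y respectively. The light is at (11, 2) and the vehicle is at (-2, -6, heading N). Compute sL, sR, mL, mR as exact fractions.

24/49 120/193 -12/49 8196/9457

left sensor world pos  = (-3, -5); dL² = 245
right sensor world pos = (-1, -5); dR² = 193
sL = 120/245 = 24/49
sR = 120/193 = 120/193
mL = -1/2·sL + 0·sR = -12/49
mR = 1/2·sL + 1·sR = 8196/9457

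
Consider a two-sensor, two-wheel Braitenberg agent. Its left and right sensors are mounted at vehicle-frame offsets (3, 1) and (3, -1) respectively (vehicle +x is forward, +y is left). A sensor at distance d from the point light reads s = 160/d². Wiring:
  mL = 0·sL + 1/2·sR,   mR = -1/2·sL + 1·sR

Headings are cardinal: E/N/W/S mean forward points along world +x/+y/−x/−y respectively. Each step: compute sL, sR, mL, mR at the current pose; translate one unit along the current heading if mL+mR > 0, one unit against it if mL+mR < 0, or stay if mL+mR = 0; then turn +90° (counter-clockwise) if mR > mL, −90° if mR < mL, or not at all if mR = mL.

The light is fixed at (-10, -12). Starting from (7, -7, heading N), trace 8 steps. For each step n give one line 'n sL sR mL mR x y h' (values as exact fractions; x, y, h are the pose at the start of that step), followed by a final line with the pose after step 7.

0 1/2 40/97 20/97 63/388 7 -7 N
1 160/449 32/85 16/85 7568/38165 7 -6 E
2 16/37 80/221 40/221 1192/8177 8 -6 N
3 32/101 160/477 80/477 8528/48177 8 -5 E
4 20/53 8/25 4/25 174/1325 9 -5 N
5 32/113 160/533 80/533 9552/60229 9 -4 E
6 80/241 80/281 40/281 8040/67721 10 -4 N
7 160/629 160/593 80/593 53200/372997 10 -3 E
final 11 -3 N

n=0: pose=(7,-7,N); sL=1/2, sR=40/97; mL=20/97, mR=63/388; mL+mR=143/388 → advance +1; mR−mL=-17/388 → turn -1·90°
n=1: pose=(7,-6,E); sL=160/449, sR=32/85; mL=16/85, mR=7568/38165; mL+mR=14752/38165 → advance +1; mR−mL=384/38165 → turn +1·90°
n=2: pose=(8,-6,N); sL=16/37, sR=80/221; mL=40/221, mR=1192/8177; mL+mR=2672/8177 → advance +1; mR−mL=-288/8177 → turn -1·90°
n=3: pose=(8,-5,E); sL=32/101, sR=160/477; mL=80/477, mR=8528/48177; mL+mR=5536/16059 → advance +1; mR−mL=448/48177 → turn +1·90°
n=4: pose=(9,-5,N); sL=20/53, sR=8/25; mL=4/25, mR=174/1325; mL+mR=386/1325 → advance +1; mR−mL=-38/1325 → turn -1·90°
n=5: pose=(9,-4,E); sL=32/113, sR=160/533; mL=80/533, mR=9552/60229; mL+mR=18592/60229 → advance +1; mR−mL=512/60229 → turn +1·90°
n=6: pose=(10,-4,N); sL=80/241, sR=80/281; mL=40/281, mR=8040/67721; mL+mR=17680/67721 → advance +1; mR−mL=-1600/67721 → turn -1·90°
n=7: pose=(10,-3,E); sL=160/629, sR=160/593; mL=80/593, mR=53200/372997; mL+mR=103520/372997 → advance +1; mR−mL=2880/372997 → turn +1·90°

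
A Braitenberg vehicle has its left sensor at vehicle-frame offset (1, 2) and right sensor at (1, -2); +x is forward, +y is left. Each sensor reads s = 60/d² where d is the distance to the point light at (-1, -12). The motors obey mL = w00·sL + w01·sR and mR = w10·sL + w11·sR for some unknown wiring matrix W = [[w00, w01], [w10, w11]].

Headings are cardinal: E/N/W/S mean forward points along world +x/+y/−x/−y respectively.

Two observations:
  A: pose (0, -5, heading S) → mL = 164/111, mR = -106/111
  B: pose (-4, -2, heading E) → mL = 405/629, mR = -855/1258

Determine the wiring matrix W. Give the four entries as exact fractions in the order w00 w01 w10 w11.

obs A: pose=(0,-5,S) → sL=4/3, sR=60/37, mL=164/111, mR=-106/111
obs B: pose=(-4,-2,E) → sL=15/37, sR=15/17, mL=405/629, mR=-855/1258
sensor matrix S = [[4/3, 60/37], [15/37, 15/17]]; det S = 12080/23273
solve [mL_A; mL_B] = S·[w00; w01] and [mR_A; mR_B] = S·[w10; w11]:
  w00 = 1/2, w01 = 1/2, w10 = 1/2, w11 = -1

1/2 1/2 1/2 -1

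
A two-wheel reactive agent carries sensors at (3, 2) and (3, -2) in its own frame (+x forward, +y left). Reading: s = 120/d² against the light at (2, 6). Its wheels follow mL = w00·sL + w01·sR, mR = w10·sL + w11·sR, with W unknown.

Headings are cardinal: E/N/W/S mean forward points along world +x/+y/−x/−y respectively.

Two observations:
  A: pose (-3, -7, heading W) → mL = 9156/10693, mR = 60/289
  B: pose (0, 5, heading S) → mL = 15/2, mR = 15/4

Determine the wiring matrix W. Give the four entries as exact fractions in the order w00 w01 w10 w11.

obs A: pose=(-3,-7,W) → sL=120/289, sR=24/37, mL=9156/10693, mR=60/289
obs B: pose=(0,5,S) → sL=15/2, sR=15/4, mL=15/2, mR=15/4
sensor matrix S = [[120/289, 24/37], [15/2, 15/4]]; det S = -35370/10693
solve [mL_A; mL_B] = S·[w00; w01] and [mR_A; mR_B] = S·[w10; w11]:
  w00 = 1/2, w01 = 1, w10 = 1/2, w11 = 0

1/2 1 1/2 0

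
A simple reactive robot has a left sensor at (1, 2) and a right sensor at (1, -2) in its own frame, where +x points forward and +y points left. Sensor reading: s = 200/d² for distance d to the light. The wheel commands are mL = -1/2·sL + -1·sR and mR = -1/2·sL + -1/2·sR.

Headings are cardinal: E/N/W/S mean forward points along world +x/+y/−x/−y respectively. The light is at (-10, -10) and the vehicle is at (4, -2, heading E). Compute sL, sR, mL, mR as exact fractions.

8/13 200/261 -3644/3393 -2344/3393

left sensor world pos  = (5, 0); dL² = 325
right sensor world pos = (5, -4); dR² = 261
sL = 200/325 = 8/13
sR = 200/261 = 200/261
mL = -1/2·sL + -1·sR = -3644/3393
mR = -1/2·sL + -1/2·sR = -2344/3393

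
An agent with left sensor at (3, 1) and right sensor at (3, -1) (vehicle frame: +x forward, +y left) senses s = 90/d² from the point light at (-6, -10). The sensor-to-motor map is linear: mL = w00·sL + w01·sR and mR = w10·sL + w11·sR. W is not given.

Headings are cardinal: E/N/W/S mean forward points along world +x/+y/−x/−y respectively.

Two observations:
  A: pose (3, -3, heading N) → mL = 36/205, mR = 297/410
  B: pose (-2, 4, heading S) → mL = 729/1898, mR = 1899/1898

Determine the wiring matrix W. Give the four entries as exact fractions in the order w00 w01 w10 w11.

obs A: pose=(3,-3,N) → sL=45/82, sR=9/20, mL=36/205, mR=297/410
obs B: pose=(-2,4,S) → sL=45/73, sR=9/13, mL=729/1898, mR=1899/1898
sensor matrix S = [[45/82, 9/20], [45/73, 9/13]]; det S = 15957/155636
solve [mL_A; mL_B] = S·[w00; w01] and [mR_A; mR_B] = S·[w10; w11]:
  w00 = -1/2, w01 = 1, w10 = 1/2, w11 = 1

-1/2 1 1/2 1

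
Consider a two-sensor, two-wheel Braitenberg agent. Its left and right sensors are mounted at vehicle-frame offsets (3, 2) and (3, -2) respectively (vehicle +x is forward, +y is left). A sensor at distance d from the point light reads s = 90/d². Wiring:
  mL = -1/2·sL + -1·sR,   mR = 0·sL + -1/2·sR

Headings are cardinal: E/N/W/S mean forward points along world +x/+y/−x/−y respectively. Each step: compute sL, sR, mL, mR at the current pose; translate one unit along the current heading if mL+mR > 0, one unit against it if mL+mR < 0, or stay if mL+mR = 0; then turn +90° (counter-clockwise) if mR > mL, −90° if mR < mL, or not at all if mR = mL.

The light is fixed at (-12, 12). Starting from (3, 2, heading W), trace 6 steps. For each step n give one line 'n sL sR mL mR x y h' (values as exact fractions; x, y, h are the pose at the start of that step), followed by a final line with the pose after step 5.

n=0: pose=(3,2,W); sL=5/16, sR=45/104; mL=-245/416, mR=-45/208; mL+mR=-335/416 → advance -1; mR−mL=155/416 → turn +1·90°
n=1: pose=(4,2,S); sL=90/493, sR=18/73; mL=-12159/35989, mR=-9/73; mL+mR=-16596/35989 → advance -1; mR−mL=7722/35989 → turn +1·90°
n=2: pose=(4,3,E); sL=9/41, sR=45/241; mL=-5859/19762, mR=-45/482; mL+mR=-3852/9881 → advance -1; mR−mL=2007/9881 → turn +1·90°
n=3: pose=(3,3,N); sL=18/41, sR=18/65; mL=-1323/2665, mR=-9/65; mL+mR=-1692/2665 → advance -1; mR−mL=954/2665 → turn +1·90°
n=4: pose=(3,2,W); sL=5/16, sR=45/104; mL=-245/416, mR=-45/208; mL+mR=-335/416 → advance -1; mR−mL=155/416 → turn +1·90°
n=5: pose=(4,2,S); sL=90/493, sR=18/73; mL=-12159/35989, mR=-9/73; mL+mR=-16596/35989 → advance -1; mR−mL=7722/35989 → turn +1·90°

0 5/16 45/104 -245/416 -45/208 3 2 W
1 90/493 18/73 -12159/35989 -9/73 4 2 S
2 9/41 45/241 -5859/19762 -45/482 4 3 E
3 18/41 18/65 -1323/2665 -9/65 3 3 N
4 5/16 45/104 -245/416 -45/208 3 2 W
5 90/493 18/73 -12159/35989 -9/73 4 2 S
final 4 3 E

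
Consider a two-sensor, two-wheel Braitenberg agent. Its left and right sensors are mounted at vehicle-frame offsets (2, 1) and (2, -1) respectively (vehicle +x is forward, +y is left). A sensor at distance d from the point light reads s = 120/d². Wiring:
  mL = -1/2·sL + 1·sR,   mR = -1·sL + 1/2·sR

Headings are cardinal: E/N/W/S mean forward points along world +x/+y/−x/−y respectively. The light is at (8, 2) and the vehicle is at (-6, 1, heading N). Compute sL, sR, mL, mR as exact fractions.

left sensor world pos  = (-7, 3); dL² = 226
right sensor world pos = (-5, 3); dR² = 170
sL = 120/226 = 60/113
sR = 120/170 = 12/17
mL = -1/2·sL + 1·sR = 846/1921
mR = -1·sL + 1/2·sR = -342/1921

60/113 12/17 846/1921 -342/1921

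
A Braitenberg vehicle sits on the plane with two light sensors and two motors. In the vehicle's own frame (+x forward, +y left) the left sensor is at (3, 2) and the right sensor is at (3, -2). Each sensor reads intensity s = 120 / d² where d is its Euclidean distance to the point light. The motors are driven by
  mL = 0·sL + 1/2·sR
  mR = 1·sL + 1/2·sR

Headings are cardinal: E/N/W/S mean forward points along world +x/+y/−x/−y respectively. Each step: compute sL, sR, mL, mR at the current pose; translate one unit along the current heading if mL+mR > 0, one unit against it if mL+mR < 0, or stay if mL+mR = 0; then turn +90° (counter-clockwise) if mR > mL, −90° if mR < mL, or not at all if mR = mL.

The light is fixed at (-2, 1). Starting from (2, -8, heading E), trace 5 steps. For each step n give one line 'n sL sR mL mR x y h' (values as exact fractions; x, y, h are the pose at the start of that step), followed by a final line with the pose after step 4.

n=0: pose=(2,-8,E); sL=60/49, sR=12/17; mL=6/17, mR=1314/833; mL+mR=1608/833 → advance +1; mR−mL=60/49 → turn +1·90°
n=1: pose=(3,-8,N); sL=8/3, sR=24/17; mL=12/17, mR=172/51; mL+mR=208/51 → advance +1; mR−mL=8/3 → turn +1·90°
n=2: pose=(3,-7,W); sL=15/13, sR=3; mL=3/2, mR=69/26; mL+mR=54/13 → advance +1; mR−mL=15/13 → turn +1·90°
n=3: pose=(2,-7,S); sL=120/157, sR=24/25; mL=12/25, mR=4884/3925; mL+mR=6768/3925 → advance +1; mR−mL=120/157 → turn +1·90°
n=4: pose=(2,-8,E); sL=60/49, sR=12/17; mL=6/17, mR=1314/833; mL+mR=1608/833 → advance +1; mR−mL=60/49 → turn +1·90°

0 60/49 12/17 6/17 1314/833 2 -8 E
1 8/3 24/17 12/17 172/51 3 -8 N
2 15/13 3 3/2 69/26 3 -7 W
3 120/157 24/25 12/25 4884/3925 2 -7 S
4 60/49 12/17 6/17 1314/833 2 -8 E
final 3 -8 N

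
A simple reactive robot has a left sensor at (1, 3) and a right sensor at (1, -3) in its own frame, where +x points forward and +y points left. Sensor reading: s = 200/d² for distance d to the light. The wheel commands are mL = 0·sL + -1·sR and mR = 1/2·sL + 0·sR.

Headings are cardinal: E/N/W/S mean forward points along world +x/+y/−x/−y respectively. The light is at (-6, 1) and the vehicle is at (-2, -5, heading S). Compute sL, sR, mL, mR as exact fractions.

left sensor world pos  = (1, -6); dL² = 98
right sensor world pos = (-5, -6); dR² = 50
sL = 200/98 = 100/49
sR = 200/50 = 4
mL = 0·sL + -1·sR = -4
mR = 1/2·sL + 0·sR = 50/49

100/49 4 -4 50/49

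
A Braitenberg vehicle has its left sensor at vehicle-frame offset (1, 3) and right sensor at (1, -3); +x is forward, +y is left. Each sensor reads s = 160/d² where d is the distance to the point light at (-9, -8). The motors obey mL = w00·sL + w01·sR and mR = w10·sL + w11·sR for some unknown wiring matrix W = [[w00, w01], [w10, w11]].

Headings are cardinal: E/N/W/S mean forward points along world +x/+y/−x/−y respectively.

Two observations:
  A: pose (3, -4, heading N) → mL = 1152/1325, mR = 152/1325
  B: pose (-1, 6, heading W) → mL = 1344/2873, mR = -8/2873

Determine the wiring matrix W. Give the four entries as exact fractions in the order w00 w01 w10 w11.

1 -1 1/2 -1

obs A: pose=(3,-4,N) → sL=80/53, sR=16/25, mL=1152/1325, mR=152/1325
obs B: pose=(-1,6,W) → sL=16/17, sR=80/169, mL=1344/2873, mR=-8/2873
sensor matrix S = [[80/53, 16/25], [16/17, 80/169]]; det S = 427008/3806725
solve [mL_A; mL_B] = S·[w00; w01] and [mR_A; mR_B] = S·[w10; w11]:
  w00 = 1, w01 = -1, w10 = 1/2, w11 = -1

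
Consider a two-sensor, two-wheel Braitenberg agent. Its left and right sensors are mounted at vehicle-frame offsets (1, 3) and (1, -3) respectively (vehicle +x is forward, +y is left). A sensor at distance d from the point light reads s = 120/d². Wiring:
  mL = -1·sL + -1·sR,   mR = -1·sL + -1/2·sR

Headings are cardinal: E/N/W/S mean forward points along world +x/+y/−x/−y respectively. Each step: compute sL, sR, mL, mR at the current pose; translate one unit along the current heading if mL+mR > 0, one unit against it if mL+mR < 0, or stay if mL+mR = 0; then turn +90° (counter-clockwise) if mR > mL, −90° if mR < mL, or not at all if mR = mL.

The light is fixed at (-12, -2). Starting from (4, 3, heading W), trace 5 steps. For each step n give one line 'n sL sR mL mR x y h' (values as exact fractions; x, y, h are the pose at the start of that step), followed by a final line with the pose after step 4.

n=0: pose=(4,3,W); sL=120/229, sR=120/289; mL=-62160/66181, mR=-48420/66181; mL+mR=-110580/66181 → advance -1; mR−mL=60/289 → turn +1·90°
n=1: pose=(5,3,S); sL=15/52, sR=30/53; mL=-2355/2756, mR=-1575/2756; mL+mR=-1965/1378 → advance -1; mR−mL=15/53 → turn +1·90°
n=2: pose=(5,4,E); sL=8/27, sR=40/111; mL=-656/999, mR=-476/999; mL+mR=-1132/999 → advance -1; mR−mL=20/111 → turn +1·90°
n=3: pose=(4,4,N); sL=60/109, sR=12/41; mL=-3768/4469, mR=-3114/4469; mL+mR=-6882/4469 → advance -1; mR−mL=6/41 → turn +1·90°
n=4: pose=(4,3,W); sL=120/229, sR=120/289; mL=-62160/66181, mR=-48420/66181; mL+mR=-110580/66181 → advance -1; mR−mL=60/289 → turn +1·90°

0 120/229 120/289 -62160/66181 -48420/66181 4 3 W
1 15/52 30/53 -2355/2756 -1575/2756 5 3 S
2 8/27 40/111 -656/999 -476/999 5 4 E
3 60/109 12/41 -3768/4469 -3114/4469 4 4 N
4 120/229 120/289 -62160/66181 -48420/66181 4 3 W
final 5 3 S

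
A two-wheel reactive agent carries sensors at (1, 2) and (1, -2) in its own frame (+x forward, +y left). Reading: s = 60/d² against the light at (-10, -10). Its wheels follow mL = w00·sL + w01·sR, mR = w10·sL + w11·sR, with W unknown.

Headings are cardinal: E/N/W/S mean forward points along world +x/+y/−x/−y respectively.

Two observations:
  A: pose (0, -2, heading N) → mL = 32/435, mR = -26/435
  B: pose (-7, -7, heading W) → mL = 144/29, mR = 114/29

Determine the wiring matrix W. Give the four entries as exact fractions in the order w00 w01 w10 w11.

1/2 -1/2 1/2 -1

obs A: pose=(0,-2,N) → sL=12/29, sR=4/15, mL=32/435, mR=-26/435
obs B: pose=(-7,-7,W) → sL=12, sR=60/29, mL=144/29, mR=114/29
sensor matrix S = [[12/29, 4/15], [12, 60/29]]; det S = -9856/4205
solve [mL_A; mL_B] = S·[w00; w01] and [mR_A; mR_B] = S·[w10; w11]:
  w00 = 1/2, w01 = -1/2, w10 = 1/2, w11 = -1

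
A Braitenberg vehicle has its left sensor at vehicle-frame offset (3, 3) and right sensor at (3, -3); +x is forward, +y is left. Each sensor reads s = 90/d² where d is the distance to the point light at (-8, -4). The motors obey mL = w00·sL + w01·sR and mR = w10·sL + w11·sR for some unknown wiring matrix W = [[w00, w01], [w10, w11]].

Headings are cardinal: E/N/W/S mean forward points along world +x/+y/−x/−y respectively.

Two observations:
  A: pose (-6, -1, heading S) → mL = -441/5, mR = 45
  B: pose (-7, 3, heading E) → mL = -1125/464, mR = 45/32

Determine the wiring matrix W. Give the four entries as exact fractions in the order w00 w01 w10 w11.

1/2 -1 0 1/2

obs A: pose=(-6,-1,S) → sL=18/5, sR=90, mL=-441/5, mR=45
obs B: pose=(-7,3,E) → sL=45/58, sR=45/16, mL=-1125/464, mR=45/32
sensor matrix S = [[18/5, 90], [45/58, 45/16]]; det S = -13851/232
solve [mL_A; mL_B] = S·[w00; w01] and [mR_A; mR_B] = S·[w10; w11]:
  w00 = 1/2, w01 = -1, w10 = 0, w11 = 1/2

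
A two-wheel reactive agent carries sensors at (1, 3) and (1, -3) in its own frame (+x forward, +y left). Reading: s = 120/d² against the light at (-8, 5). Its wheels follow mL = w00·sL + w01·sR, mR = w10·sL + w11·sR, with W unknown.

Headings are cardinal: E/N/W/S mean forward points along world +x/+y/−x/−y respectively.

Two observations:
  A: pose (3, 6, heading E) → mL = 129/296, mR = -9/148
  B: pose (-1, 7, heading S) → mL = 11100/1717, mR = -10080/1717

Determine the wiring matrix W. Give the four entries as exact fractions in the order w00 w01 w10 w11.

-1/2 1 1 -1

obs A: pose=(3,6,E) → sL=3/4, sR=30/37, mL=129/296, mR=-9/148
obs B: pose=(-1,7,S) → sL=120/101, sR=120/17, mL=11100/1717, mR=-10080/1717
sensor matrix S = [[3/4, 30/37], [120/101, 120/17]]; det S = 275130/63529
solve [mL_A; mL_B] = S·[w00; w01] and [mR_A; mR_B] = S·[w10; w11]:
  w00 = -1/2, w01 = 1, w10 = 1, w11 = -1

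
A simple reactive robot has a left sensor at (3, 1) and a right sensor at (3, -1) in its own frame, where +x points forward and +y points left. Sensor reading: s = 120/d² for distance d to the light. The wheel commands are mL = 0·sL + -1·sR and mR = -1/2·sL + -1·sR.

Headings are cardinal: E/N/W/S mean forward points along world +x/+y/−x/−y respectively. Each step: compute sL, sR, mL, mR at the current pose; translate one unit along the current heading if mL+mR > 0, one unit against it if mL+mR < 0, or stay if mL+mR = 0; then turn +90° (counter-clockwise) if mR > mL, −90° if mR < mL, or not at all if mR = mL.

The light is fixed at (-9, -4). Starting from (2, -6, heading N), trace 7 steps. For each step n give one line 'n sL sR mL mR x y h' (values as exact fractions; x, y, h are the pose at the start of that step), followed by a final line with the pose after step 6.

n=0: pose=(2,-6,N); sL=120/101, sR=24/29; mL=-24/29, mR=-4164/2929; mL+mR=-6588/2929 → advance -1; mR−mL=-60/101 → turn -1·90°
n=1: pose=(2,-7,E); sL=3/5, sR=30/53; mL=-30/53, mR=-459/530; mL+mR=-759/530 → advance -1; mR−mL=-3/10 → turn -1·90°
n=2: pose=(1,-7,S); sL=120/157, sR=40/39; mL=-40/39, mR=-8620/6123; mL+mR=-14900/6123 → advance -1; mR−mL=-60/157 → turn -1·90°
n=3: pose=(1,-6,W); sL=60/29, sR=12/5; mL=-12/5, mR=-498/145; mL+mR=-846/145 → advance -1; mR−mL=-30/29 → turn -1·90°
n=4: pose=(2,-6,N); sL=120/101, sR=24/29; mL=-24/29, mR=-4164/2929; mL+mR=-6588/2929 → advance -1; mR−mL=-60/101 → turn -1·90°
n=5: pose=(2,-7,E); sL=3/5, sR=30/53; mL=-30/53, mR=-459/530; mL+mR=-759/530 → advance -1; mR−mL=-3/10 → turn -1·90°
n=6: pose=(1,-7,S); sL=120/157, sR=40/39; mL=-40/39, mR=-8620/6123; mL+mR=-14900/6123 → advance -1; mR−mL=-60/157 → turn -1·90°

0 120/101 24/29 -24/29 -4164/2929 2 -6 N
1 3/5 30/53 -30/53 -459/530 2 -7 E
2 120/157 40/39 -40/39 -8620/6123 1 -7 S
3 60/29 12/5 -12/5 -498/145 1 -6 W
4 120/101 24/29 -24/29 -4164/2929 2 -6 N
5 3/5 30/53 -30/53 -459/530 2 -7 E
6 120/157 40/39 -40/39 -8620/6123 1 -7 S
final 1 -6 W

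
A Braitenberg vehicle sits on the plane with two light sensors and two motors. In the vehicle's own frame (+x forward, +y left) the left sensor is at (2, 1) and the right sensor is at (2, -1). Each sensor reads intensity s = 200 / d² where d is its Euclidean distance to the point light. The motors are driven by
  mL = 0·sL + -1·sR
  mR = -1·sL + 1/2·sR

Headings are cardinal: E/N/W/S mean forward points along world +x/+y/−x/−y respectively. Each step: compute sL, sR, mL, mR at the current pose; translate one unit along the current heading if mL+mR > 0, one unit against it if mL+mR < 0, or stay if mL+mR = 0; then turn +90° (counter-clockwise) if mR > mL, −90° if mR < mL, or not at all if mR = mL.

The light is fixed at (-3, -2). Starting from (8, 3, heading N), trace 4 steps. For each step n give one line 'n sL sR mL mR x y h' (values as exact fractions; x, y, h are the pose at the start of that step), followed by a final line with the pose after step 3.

0 200/149 200/193 -200/193 -23700/28757 8 3 N
1 20/9 100/53 -100/53 -610/477 8 2 W
2 200/173 8/5 -8/5 -308/865 9 2 S
3 25/29 50/53 -50/53 -600/1537 9 3 E
final 8 3 N

n=0: pose=(8,3,N); sL=200/149, sR=200/193; mL=-200/193, mR=-23700/28757; mL+mR=-53500/28757 → advance -1; mR−mL=6100/28757 → turn +1·90°
n=1: pose=(8,2,W); sL=20/9, sR=100/53; mL=-100/53, mR=-610/477; mL+mR=-1510/477 → advance -1; mR−mL=290/477 → turn +1·90°
n=2: pose=(9,2,S); sL=200/173, sR=8/5; mL=-8/5, mR=-308/865; mL+mR=-1692/865 → advance -1; mR−mL=1076/865 → turn +1·90°
n=3: pose=(9,3,E); sL=25/29, sR=50/53; mL=-50/53, mR=-600/1537; mL+mR=-2050/1537 → advance -1; mR−mL=850/1537 → turn +1·90°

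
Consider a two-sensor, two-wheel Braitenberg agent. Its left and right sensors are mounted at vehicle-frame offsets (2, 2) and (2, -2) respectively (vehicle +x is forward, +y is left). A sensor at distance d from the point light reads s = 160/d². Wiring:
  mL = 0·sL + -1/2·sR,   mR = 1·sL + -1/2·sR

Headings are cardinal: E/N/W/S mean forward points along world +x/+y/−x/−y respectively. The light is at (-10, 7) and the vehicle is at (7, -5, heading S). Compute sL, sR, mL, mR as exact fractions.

160/557 160/421 -80/421 22800/234497

left sensor world pos  = (9, -7); dL² = 557
right sensor world pos = (5, -7); dR² = 421
sL = 160/557 = 160/557
sR = 160/421 = 160/421
mL = 0·sL + -1/2·sR = -80/421
mR = 1·sL + -1/2·sR = 22800/234497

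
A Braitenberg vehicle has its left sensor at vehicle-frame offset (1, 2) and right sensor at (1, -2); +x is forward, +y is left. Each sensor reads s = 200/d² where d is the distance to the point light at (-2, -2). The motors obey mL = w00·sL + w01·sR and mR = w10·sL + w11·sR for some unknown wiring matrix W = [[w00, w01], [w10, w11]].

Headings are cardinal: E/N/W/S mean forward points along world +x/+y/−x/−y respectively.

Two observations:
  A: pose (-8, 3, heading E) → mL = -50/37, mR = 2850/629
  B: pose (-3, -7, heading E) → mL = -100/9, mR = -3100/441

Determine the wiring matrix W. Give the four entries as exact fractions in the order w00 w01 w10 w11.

obs A: pose=(-8,3,E) → sL=100/37, sR=100/17, mL=-50/37, mR=2850/629
obs B: pose=(-3,-7,E) → sL=200/9, sR=200/49, mL=-100/9, mR=-3100/441
sensor matrix S = [[100/37, 100/17], [200/9, 200/49]]; det S = -33200000/277389
solve [mL_A; mL_B] = S·[w00; w01] and [mR_A; mR_B] = S·[w10; w11]:
  w00 = -1/2, w01 = 0, w10 = -1/2, w11 = 1

-1/2 0 -1/2 1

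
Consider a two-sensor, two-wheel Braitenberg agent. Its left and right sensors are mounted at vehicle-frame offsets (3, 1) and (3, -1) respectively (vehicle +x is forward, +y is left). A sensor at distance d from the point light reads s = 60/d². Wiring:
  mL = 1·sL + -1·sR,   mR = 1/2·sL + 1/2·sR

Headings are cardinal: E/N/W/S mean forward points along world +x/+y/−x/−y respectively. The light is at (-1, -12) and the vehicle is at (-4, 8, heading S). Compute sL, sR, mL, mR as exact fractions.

left sensor world pos  = (-3, 5); dL² = 293
right sensor world pos = (-5, 5); dR² = 305
sL = 60/293 = 60/293
sR = 60/305 = 12/61
mL = 1·sL + -1·sR = 144/17873
mR = 1/2·sL + 1/2·sR = 3588/17873

60/293 12/61 144/17873 3588/17873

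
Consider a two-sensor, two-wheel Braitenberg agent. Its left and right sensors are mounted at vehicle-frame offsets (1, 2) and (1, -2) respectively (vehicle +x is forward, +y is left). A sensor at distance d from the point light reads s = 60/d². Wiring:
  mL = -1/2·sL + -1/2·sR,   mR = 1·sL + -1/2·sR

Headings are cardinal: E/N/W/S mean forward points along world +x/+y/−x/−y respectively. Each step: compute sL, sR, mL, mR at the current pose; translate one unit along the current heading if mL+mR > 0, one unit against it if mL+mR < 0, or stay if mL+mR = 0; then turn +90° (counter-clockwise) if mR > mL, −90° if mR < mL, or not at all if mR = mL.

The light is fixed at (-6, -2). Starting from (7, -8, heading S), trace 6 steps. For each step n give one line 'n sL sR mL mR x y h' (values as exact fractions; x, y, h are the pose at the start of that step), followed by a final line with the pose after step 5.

n=0: pose=(7,-8,S); sL=30/137, sR=6/17; mL=-666/2329, mR=99/2329; mL+mR=-567/2329 → advance -1; mR−mL=45/137 → turn +1·90°
n=1: pose=(7,-7,E); sL=12/41, sR=12/49; mL=-540/2009, mR=342/2009; mL+mR=-198/2009 → advance -1; mR−mL=18/41 → turn +1·90°
n=2: pose=(6,-7,N); sL=15/29, sR=15/53; mL=-615/1537, mR=1155/3074; mL+mR=-75/3074 → advance -1; mR−mL=45/58 → turn +1·90°
n=3: pose=(6,-8,W); sL=12/37, sR=60/137; mL=-1932/5069, mR=534/5069; mL+mR=-1398/5069 → advance -1; mR−mL=18/37 → turn +1·90°
n=4: pose=(7,-8,S); sL=30/137, sR=6/17; mL=-666/2329, mR=99/2329; mL+mR=-567/2329 → advance -1; mR−mL=45/137 → turn +1·90°
n=5: pose=(7,-7,E); sL=12/41, sR=12/49; mL=-540/2009, mR=342/2009; mL+mR=-198/2009 → advance -1; mR−mL=18/41 → turn +1·90°

0 30/137 6/17 -666/2329 99/2329 7 -8 S
1 12/41 12/49 -540/2009 342/2009 7 -7 E
2 15/29 15/53 -615/1537 1155/3074 6 -7 N
3 12/37 60/137 -1932/5069 534/5069 6 -8 W
4 30/137 6/17 -666/2329 99/2329 7 -8 S
5 12/41 12/49 -540/2009 342/2009 7 -7 E
final 6 -7 N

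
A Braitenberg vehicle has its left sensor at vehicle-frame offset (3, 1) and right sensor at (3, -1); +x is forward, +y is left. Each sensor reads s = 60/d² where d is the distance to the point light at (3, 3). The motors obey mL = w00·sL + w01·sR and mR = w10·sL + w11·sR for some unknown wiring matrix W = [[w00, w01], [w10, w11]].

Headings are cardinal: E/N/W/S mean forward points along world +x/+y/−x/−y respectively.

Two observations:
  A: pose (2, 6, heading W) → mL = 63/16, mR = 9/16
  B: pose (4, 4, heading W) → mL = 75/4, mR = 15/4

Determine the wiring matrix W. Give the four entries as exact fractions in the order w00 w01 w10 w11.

obs A: pose=(2,6,W) → sL=3, sR=15/8, mL=63/16, mR=9/16
obs B: pose=(4,4,W) → sL=15, sR=15/2, mL=75/4, mR=15/4
sensor matrix S = [[3, 15/8], [15, 15/2]]; det S = -45/8
solve [mL_A; mL_B] = S·[w00; w01] and [mR_A; mR_B] = S·[w10; w11]:
  w00 = 1, w01 = 1/2, w10 = 1/2, w11 = -1/2

1 1/2 1/2 -1/2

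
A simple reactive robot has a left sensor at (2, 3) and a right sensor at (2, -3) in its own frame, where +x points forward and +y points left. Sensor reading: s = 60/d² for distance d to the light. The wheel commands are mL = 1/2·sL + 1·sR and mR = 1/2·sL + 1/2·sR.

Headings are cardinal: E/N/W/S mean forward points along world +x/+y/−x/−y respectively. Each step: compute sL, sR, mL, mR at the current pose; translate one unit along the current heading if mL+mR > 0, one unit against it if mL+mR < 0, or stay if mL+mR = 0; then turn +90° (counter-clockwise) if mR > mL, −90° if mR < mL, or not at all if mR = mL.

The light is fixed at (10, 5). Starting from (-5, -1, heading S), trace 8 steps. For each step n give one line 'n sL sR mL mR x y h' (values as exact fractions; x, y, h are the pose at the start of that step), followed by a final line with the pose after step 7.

n=0: pose=(-5,-1,S); sL=15/52, sR=15/97; mL=3015/10088, mR=2235/10088; mL+mR=2625/5044 → advance +1; mR−mL=-15/194 → turn -1·90°
n=1: pose=(-5,-2,W); sL=60/389, sR=12/61; mL=6498/23729, mR=4164/23729; mL+mR=10662/23729 → advance +1; mR−mL=-6/61 → turn -1·90°
n=2: pose=(-6,-2,N); sL=30/193, sR=30/97; mL=7245/18721, mR=4350/18721; mL+mR=11595/18721 → advance +1; mR−mL=-15/97 → turn -1·90°
n=3: pose=(-6,-1,E); sL=12/41, sR=60/277; mL=4122/11357, mR=2892/11357; mL+mR=7014/11357 → advance +1; mR−mL=-30/277 → turn -1·90°
n=4: pose=(-5,-1,S); sL=15/52, sR=15/97; mL=3015/10088, mR=2235/10088; mL+mR=2625/5044 → advance +1; mR−mL=-15/194 → turn -1·90°
n=5: pose=(-5,-2,W); sL=60/389, sR=12/61; mL=6498/23729, mR=4164/23729; mL+mR=10662/23729 → advance +1; mR−mL=-6/61 → turn -1·90°
n=6: pose=(-6,-2,N); sL=30/193, sR=30/97; mL=7245/18721, mR=4350/18721; mL+mR=11595/18721 → advance +1; mR−mL=-15/97 → turn -1·90°
n=7: pose=(-6,-1,E); sL=12/41, sR=60/277; mL=4122/11357, mR=2892/11357; mL+mR=7014/11357 → advance +1; mR−mL=-30/277 → turn -1·90°

0 15/52 15/97 3015/10088 2235/10088 -5 -1 S
1 60/389 12/61 6498/23729 4164/23729 -5 -2 W
2 30/193 30/97 7245/18721 4350/18721 -6 -2 N
3 12/41 60/277 4122/11357 2892/11357 -6 -1 E
4 15/52 15/97 3015/10088 2235/10088 -5 -1 S
5 60/389 12/61 6498/23729 4164/23729 -5 -2 W
6 30/193 30/97 7245/18721 4350/18721 -6 -2 N
7 12/41 60/277 4122/11357 2892/11357 -6 -1 E
final -5 -1 S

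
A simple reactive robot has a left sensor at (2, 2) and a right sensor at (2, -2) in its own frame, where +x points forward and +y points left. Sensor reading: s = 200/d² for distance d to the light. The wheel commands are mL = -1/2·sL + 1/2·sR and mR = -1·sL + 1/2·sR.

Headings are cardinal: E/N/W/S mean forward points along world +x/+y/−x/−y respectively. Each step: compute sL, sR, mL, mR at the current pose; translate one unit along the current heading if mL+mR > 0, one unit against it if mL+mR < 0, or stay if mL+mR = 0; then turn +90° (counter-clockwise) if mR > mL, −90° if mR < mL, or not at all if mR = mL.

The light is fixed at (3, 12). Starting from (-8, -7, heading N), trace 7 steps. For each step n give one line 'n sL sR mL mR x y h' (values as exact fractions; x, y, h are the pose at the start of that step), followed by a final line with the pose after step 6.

0 100/229 20/37 440/8473 -1410/8473 -8 -7 N
1 40/81 40/113 -640/9153 -2900/9153 -8 -8 E
2 25/73 5/17 -30/1241 -485/2482 -9 -8 S
3 200/637 40/97 3040/61789 -6660/61789 -9 -7 W
4 100/229 20/37 440/8473 -1410/8473 -8 -7 N
5 40/81 40/113 -640/9153 -2900/9153 -8 -8 E
6 25/73 5/17 -30/1241 -485/2482 -9 -8 S
final -9 -7 W

n=0: pose=(-8,-7,N); sL=100/229, sR=20/37; mL=440/8473, mR=-1410/8473; mL+mR=-970/8473 → advance -1; mR−mL=-50/229 → turn -1·90°
n=1: pose=(-8,-8,E); sL=40/81, sR=40/113; mL=-640/9153, mR=-2900/9153; mL+mR=-1180/3051 → advance -1; mR−mL=-20/81 → turn -1·90°
n=2: pose=(-9,-8,S); sL=25/73, sR=5/17; mL=-30/1241, mR=-485/2482; mL+mR=-545/2482 → advance -1; mR−mL=-25/146 → turn -1·90°
n=3: pose=(-9,-7,W); sL=200/637, sR=40/97; mL=3040/61789, mR=-6660/61789; mL+mR=-3620/61789 → advance -1; mR−mL=-100/637 → turn -1·90°
n=4: pose=(-8,-7,N); sL=100/229, sR=20/37; mL=440/8473, mR=-1410/8473; mL+mR=-970/8473 → advance -1; mR−mL=-50/229 → turn -1·90°
n=5: pose=(-8,-8,E); sL=40/81, sR=40/113; mL=-640/9153, mR=-2900/9153; mL+mR=-1180/3051 → advance -1; mR−mL=-20/81 → turn -1·90°
n=6: pose=(-9,-8,S); sL=25/73, sR=5/17; mL=-30/1241, mR=-485/2482; mL+mR=-545/2482 → advance -1; mR−mL=-25/146 → turn -1·90°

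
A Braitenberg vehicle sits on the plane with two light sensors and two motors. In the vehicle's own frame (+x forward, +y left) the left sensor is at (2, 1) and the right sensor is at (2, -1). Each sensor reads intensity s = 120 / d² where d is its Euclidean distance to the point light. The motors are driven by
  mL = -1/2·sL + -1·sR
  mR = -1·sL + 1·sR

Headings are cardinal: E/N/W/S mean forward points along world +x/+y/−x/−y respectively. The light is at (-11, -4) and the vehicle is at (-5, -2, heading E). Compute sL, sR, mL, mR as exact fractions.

left sensor world pos  = (-3, -1); dL² = 73
right sensor world pos = (-3, -3); dR² = 65
sL = 120/73 = 120/73
sR = 120/65 = 24/13
mL = -1/2·sL + -1·sR = -2532/949
mR = -1·sL + 1·sR = 192/949

120/73 24/13 -2532/949 192/949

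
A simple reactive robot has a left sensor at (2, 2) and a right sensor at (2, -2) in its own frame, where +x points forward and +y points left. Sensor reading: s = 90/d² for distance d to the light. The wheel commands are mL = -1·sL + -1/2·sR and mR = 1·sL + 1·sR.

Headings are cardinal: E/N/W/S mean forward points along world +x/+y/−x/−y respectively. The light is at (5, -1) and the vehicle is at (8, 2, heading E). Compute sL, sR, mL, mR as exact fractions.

9/5 45/13 -459/130 342/65

left sensor world pos  = (10, 4); dL² = 50
right sensor world pos = (10, 0); dR² = 26
sL = 90/50 = 9/5
sR = 90/26 = 45/13
mL = -1·sL + -1/2·sR = -459/130
mR = 1·sL + 1·sR = 342/65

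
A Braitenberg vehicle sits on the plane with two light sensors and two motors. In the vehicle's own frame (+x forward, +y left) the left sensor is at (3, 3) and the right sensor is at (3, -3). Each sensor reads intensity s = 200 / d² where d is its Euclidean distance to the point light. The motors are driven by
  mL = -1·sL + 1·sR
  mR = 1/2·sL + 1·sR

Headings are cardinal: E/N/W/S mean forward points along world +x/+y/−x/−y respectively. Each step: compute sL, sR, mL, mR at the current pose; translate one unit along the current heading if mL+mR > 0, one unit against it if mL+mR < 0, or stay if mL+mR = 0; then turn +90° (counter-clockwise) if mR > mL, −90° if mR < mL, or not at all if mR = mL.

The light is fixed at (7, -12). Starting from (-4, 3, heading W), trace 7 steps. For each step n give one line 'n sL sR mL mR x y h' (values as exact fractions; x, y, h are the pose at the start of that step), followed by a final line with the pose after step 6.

n=0: pose=(-4,3,W); sL=10/17, sR=5/13; mL=-45/221, mR=150/221; mL+mR=105/221 → advance +1; mR−mL=15/17 → turn +1·90°
n=1: pose=(-5,3,S); sL=8/9, sR=200/369; mL=-128/369, mR=364/369; mL+mR=236/369 → advance +1; mR−mL=4/3 → turn +1·90°
n=2: pose=(-5,2,E); sL=20/37, sR=100/101; mL=1680/3737, mR=4710/3737; mL+mR=6390/3737 → advance +1; mR−mL=30/37 → turn +1·90°
n=3: pose=(-4,2,N); sL=40/97, sR=200/353; mL=5280/34241, mR=26460/34241; mL+mR=31740/34241 → advance +1; mR−mL=60/97 → turn +1·90°
n=4: pose=(-4,3,W); sL=10/17, sR=5/13; mL=-45/221, mR=150/221; mL+mR=105/221 → advance +1; mR−mL=15/17 → turn +1·90°
n=5: pose=(-5,3,S); sL=8/9, sR=200/369; mL=-128/369, mR=364/369; mL+mR=236/369 → advance +1; mR−mL=4/3 → turn +1·90°
n=6: pose=(-5,2,E); sL=20/37, sR=100/101; mL=1680/3737, mR=4710/3737; mL+mR=6390/3737 → advance +1; mR−mL=30/37 → turn +1·90°

0 10/17 5/13 -45/221 150/221 -4 3 W
1 8/9 200/369 -128/369 364/369 -5 3 S
2 20/37 100/101 1680/3737 4710/3737 -5 2 E
3 40/97 200/353 5280/34241 26460/34241 -4 2 N
4 10/17 5/13 -45/221 150/221 -4 3 W
5 8/9 200/369 -128/369 364/369 -5 3 S
6 20/37 100/101 1680/3737 4710/3737 -5 2 E
final -4 2 N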